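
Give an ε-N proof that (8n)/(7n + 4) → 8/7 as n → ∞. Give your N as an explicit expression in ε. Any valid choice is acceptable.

N = (32/49)/ε

Suppose ε > 0. For n ≥ 1, |(8n)/(7n + 4) − (8/7)| = |-32|/(7(7n + 4)) = 32/(7(7n + 4)).
Since 7n + 4 ≥ 7n for n ≥ 1, this is ≤ 32/(7·7n) = (32/49)/n.
So |(8n)/(7n + 4) − (8/7)| < ε whenever n > (32/49)/ε.
Take N = (32/49)/ε. If n > N then |(8n)/(7n + 4) − (8/7)| ≤ (32/49)/n < ε.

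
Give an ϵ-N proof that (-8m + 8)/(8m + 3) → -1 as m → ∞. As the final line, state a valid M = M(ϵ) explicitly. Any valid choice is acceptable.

M = (11/8)/ϵ

Let ϵ > 0 be given. For m ≥ 1, |(-8m + 8)/(8m + 3) + 1| = |88|/(8(8m + 3)) = 88/(8(8m + 3)).
Since 8m + 3 ≥ 8m for m ≥ 1, this is ≤ 88/(8·8m) = (11/8)/m.
So |(-8m + 8)/(8m + 3) + 1| < ϵ whenever m > (11/8)/ϵ.
Take M = (11/8)/ϵ. If m > M then |(-8m + 8)/(8m + 3) + 1| ≤ (11/8)/m < ϵ.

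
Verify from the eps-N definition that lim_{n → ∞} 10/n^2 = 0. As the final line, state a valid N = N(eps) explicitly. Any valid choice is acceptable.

N = (10/eps)^{1/2}

Fix eps > 0. For n ≥ 1, |10/n^2 − 0| = 10/n^2.
10/n^2 < eps ⇔ n^2 > 10/eps ⇔ n > (10/eps)^{1/2}.
Take N = (10/eps)^{1/2}. Then n > N implies 10/n^2 < eps.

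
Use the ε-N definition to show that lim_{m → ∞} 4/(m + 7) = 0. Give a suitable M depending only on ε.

Let ε > 0. For m ≥ 1, |4/(m + 7) − 0| = 4/(m + 7) ≤ 4/m.
We need 4/m < ε, i.e. m > 4/ε.
Take M = 4/ε. If m > M then |4/(m + 7)| ≤ 4/m < ε.

M = 4/ε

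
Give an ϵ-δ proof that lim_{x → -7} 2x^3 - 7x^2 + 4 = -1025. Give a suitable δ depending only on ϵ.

Fix ϵ > 0. We want δ > 0 such that 0 < |x + 7| < δ implies |(2x^3 - 7x^2 + 4) + 1025| < ϵ.
(2x^3 - 7x^2 + 4) + 1025 = 2x^3 - 7x^2 + 1029 = (x + 7)(2x^2 - 21x + 147).
So |(2x^3 - 7x^2 + 4) + 1025| = |x + 7|·|2x^2 - 21x + 147|.
Assume first that |x + 7| < 1, so |x| < 8. Then |2x^2 - 21x + 147| ≤ 2·8^2 + 21·8 + 147 = 443.
Hence |(2x^3 - 7x^2 + 4) + 1025| ≤ 443|x + 7| < ϵ provided |x + 7| < ϵ/443.
Choosing δ = min(1, ϵ/443) ensures both conditions, hence |(2x^3 - 7x^2 + 4) + 1025| < ϵ.

δ = min(1, ϵ/443)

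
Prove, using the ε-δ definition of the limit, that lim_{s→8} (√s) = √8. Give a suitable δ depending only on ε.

Fix ε > 0. We want δ > 0 such that 0 < |s − 8| < δ implies |√s − √8| < ε.
Multiplying by the conjugate, |√s − √8| = |s − 8|/(√s + √8).
Restrict δ ≤ 8 so that |s − 8| < 8 forces s > 0, and then √s + √8 > √8.
Hence |√s − √8| < |s − 8|/√8, which is < ε once |s − 8| < √8·ε.
Take δ = min(8, √8·ε). If 0 < |s − 8| < δ then s > 0 and |√s − √8| < |s − 8|/√8 < ε.

δ = min(8, √8·ε)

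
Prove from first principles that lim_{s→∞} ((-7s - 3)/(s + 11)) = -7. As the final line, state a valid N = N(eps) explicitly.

N = 74/eps

Let eps > 0. We seek N > 0 such that s > N implies |(-7s - 3)/(s + 11) + 7| < eps.
(-7s - 3)/(s + 11) + 7 = ((-7s - 3) − (-7)(s + 11)) / ((s + 11)) = 74/((s + 11)).
For s > 0 we have s + 11 > s, so |(-7s - 3)/(s + 11) + 7| = 74/((s + 11)) < 74/(s) = 74/s.
Thus |(-7s - 3)/(s + 11) + 7| < eps whenever s > 74/eps.
Take N = 74/eps. If s > N then |(-7s - 3)/(s + 11) + 7| < 74/s < eps.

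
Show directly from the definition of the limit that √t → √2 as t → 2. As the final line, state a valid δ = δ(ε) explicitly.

Fix ε > 0. We want δ > 0 such that 0 < |t − 2| < δ implies |√t − √2| < ε.
Rationalise: √t − √2 = (t − 2)/(√t + √2), so |√t − √2| = |t − 2|/(√t + √2).
Restrict δ ≤ 2 so that |t − 2| < 2 forces t > 0, and then √t + √2 > √2.
Hence |√t − √2| < |t − 2|/√2, which is < ε once |t − 2| < √2·ε.
Take δ = min(2, √2·ε). If 0 < |t − 2| < δ then t > 0 and |√t − √2| < |t − 2|/√2 < ε.

δ = min(2, √2·ε)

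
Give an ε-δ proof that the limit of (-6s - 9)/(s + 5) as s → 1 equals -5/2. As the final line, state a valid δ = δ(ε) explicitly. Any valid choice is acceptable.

Let ε > 0 be given. We want δ > 0 with 0 < |s − 1| < δ ⇒ |(-6s - 9)/(s + 5) + 5/2| < ε.
Combining over a common denominator, (-6s - 9)/(s + 5) + 5/2 = [(-6s - 9)·6 − (-15)·(s + 5)] / [6·(s + 5)] = -21(s − 1) / (6(s + 5)).
So |(-6s - 9)/(s + 5) + 5/2| = 21|s − 1| / (6·|s + 5|).
Require δ ≤ 3, so |s + 5| ≥ |6| − |s − 1| > 6 − 3 = 3.
Hence |(-6s - 9)/(s + 5) + 5/2| < 21|s − 1|/(6·3) = (7/6)|s − 1|, which is < ε once |s − 1| < (6/7)ε.
Take δ = min(3, (6/7)ε). Then 0 < |s − 1| < δ forces both bounds, so |(-6s - 9)/(s + 5) + 5/2| < ε.

δ = min(3, (6/7)ε)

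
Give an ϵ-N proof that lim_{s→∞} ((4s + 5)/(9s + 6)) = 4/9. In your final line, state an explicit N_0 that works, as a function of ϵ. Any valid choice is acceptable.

N_0 = (7/27)/ϵ

Let ϵ > 0 be given. We seek N_0 > 0 such that s > N_0 implies |(4s + 5)/(9s + 6) − (4/9)| < ϵ.
(4s + 5)/(9s + 6) − (4/9) = (9(4s + 5) − 4(9s + 6)) / (9(9s + 6)) = 21/(9(9s + 6)).
For s > 0 we have 9s + 6 > 9s, so |(4s + 5)/(9s + 6) − (4/9)| = 21/(9(9s + 6)) < 21/(9·9s) = (7/27)/s.
Thus |(4s + 5)/(9s + 6) − (4/9)| < ϵ whenever s > (7/27)/ϵ.
Take N_0 = (7/27)/ϵ. If s > N_0 then |(4s + 5)/(9s + 6) − (4/9)| < (7/27)/s < ϵ.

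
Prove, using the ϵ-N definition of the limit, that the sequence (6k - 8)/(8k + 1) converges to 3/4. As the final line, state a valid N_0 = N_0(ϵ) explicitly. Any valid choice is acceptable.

N_0 = (35/32)/ϵ

Let ϵ > 0 be given. For k ≥ 1, |(6k - 8)/(8k + 1) − (3/4)| = |-70|/(8(8k + 1)) = 70/(8(8k + 1)).
Since 8k + 1 ≥ 8k for k ≥ 1, this is ≤ 70/(8·8k) = (35/32)/k.
So |(6k - 8)/(8k + 1) − (3/4)| < ϵ whenever k > (35/32)/ϵ.
Take N_0 = (35/32)/ϵ. If k > N_0 then |(6k - 8)/(8k + 1) − (3/4)| ≤ (35/32)/k < ϵ.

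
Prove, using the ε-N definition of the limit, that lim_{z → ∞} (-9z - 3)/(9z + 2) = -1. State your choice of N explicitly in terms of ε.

Let ε > 0 be given. We seek N > 0 such that z > N implies |(-9z - 3)/(9z + 2) + 1| < ε.
(-9z - 3)/(9z + 2) + 1 = (9(-9z - 3) − (-9)(9z + 2)) / (9(9z + 2)) = -9/(9(9z + 2)).
For z > 0 we have 9z + 2 > 9z, so |(-9z - 3)/(9z + 2) + 1| = 9/(9(9z + 2)) < 9/(9·9z) = (1/9)/z.
Thus |(-9z - 3)/(9z + 2) + 1| < ε whenever z > (1/9)/ε.
Take N = (1/9)/ε. If z > N then |(-9z - 3)/(9z + 2) + 1| < (1/9)/z < ε.

N = (1/9)/ε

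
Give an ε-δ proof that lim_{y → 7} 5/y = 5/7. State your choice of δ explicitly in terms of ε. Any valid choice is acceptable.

δ = min(7/2, (49/10)ε)

Suppose ε > 0. We seek δ > 0 such that 0 < |y − 7| < δ implies |5/y − (5/7)| < ε.
|5/y − (5/7)| = 5·|7 − y|/(7·|y|) = 5|y − 7|/(7|y|).
Require δ ≤ 7/2 so that |y| > 7 − 7/2 = 7/2, hence 7|y| > 49/2.
Then |5/y − (5/7)| < 5|y − 7|/(49/2), which is < ε when |y − 7| < (49/10)ε.
Take δ = min(7/2, (49/10)ε). Then 0 < |y − 7| < δ gives both |y − 7| < 7/2 and |y − 7| < (49/10)ε, so |5/y − (5/7)| < ε.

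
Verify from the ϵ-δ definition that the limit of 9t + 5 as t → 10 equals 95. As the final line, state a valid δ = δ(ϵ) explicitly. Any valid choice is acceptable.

δ = ϵ/9

Fix ϵ > 0. We need δ > 0 so that 0 < |t − 10| < δ implies |(9t + 5) − 95| < ϵ.
|(9t + 5) − 95| = |9t - 90| = 9|t − 10|.
Thus it suffices that |t − 10| < ϵ/9.
Take δ = ϵ/9. If 0 < |t − 10| < δ then |(9t + 5) − 95| = 9|t − 10| < 9·(ϵ/9) = ϵ.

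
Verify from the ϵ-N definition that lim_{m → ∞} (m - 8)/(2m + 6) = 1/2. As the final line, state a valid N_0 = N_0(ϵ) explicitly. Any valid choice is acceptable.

N_0 = (11/2)/ϵ

Suppose ϵ > 0. For m ≥ 1, |(m - 8)/(2m + 6) − (1/2)| = |-22|/(2(2m + 6)) = 22/(2(2m + 6)).
Since 2m + 6 ≥ 2m for m ≥ 1, this is ≤ 22/(2·2m) = (11/2)/m.
So |(m - 8)/(2m + 6) − (1/2)| < ϵ whenever m > (11/2)/ϵ.
Take N_0 = (11/2)/ϵ. If m > N_0 then |(m - 8)/(2m + 6) − (1/2)| ≤ (11/2)/m < ϵ.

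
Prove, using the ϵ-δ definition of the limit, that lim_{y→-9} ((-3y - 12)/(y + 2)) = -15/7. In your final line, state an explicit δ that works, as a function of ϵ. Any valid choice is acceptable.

Fix ϵ > 0. We want δ > 0 with 0 < |y + 9| < δ ⇒ |(-3y - 12)/(y + 2) + 15/7| < ϵ.
Combining over a common denominator, (-3y - 12)/(y + 2) + 15/7 = [(-3y - 12)·(-7) − 15·(y + 2)] / [(-7)·(y + 2)] = 6(y + 9) / ((-7)(y + 2)).
So |(-3y - 12)/(y + 2) + 15/7| = 6|y + 9| / (7·|y + 2|).
Require δ ≤ 7/2, so |y + 2| ≥ |-7| − |y + 9| > 7 − 7/2 = 7/2.
Hence |(-3y - 12)/(y + 2) + 15/7| < 6|y + 9|/(7·(7/2)) = (12/49)|y + 9|, which is < ϵ once |y + 9| < (49/12)ϵ.
Take δ = min(7/2, (49/12)ϵ). Then 0 < |y + 9| < δ forces both bounds, so |(-3y - 12)/(y + 2) + 15/7| < ϵ.

δ = min(7/2, (49/12)ϵ)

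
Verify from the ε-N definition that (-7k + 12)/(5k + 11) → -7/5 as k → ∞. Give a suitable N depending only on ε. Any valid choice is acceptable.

Suppose ε > 0. For k ≥ 1, |(-7k + 12)/(5k + 11) + 7/5| = |137|/(5(5k + 11)) = 137/(5(5k + 11)).
Since 5k + 11 ≥ 5k for k ≥ 1, this is ≤ 137/(5·5k) = (137/25)/k.
So |(-7k + 12)/(5k + 11) + 7/5| < ε whenever k > (137/25)/ε.
Take N = (137/25)/ε. If k > N then |(-7k + 12)/(5k + 11) + 7/5| ≤ (137/25)/k < ε.

N = (137/25)/ε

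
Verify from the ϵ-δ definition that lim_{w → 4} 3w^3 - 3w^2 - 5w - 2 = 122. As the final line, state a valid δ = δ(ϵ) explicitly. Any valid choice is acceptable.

Let ϵ > 0. We want δ > 0 such that 0 < |w − 4| < δ implies |(3w^3 - 3w^2 - 5w - 2) − 122| < ϵ.
(3w^3 - 3w^2 - 5w - 2) − 122 = 3w^3 - 3w^2 - 5w - 124 = (w − 4)(3w^2 + 9w + 31).
So |(3w^3 - 3w^2 - 5w - 2) − 122| = |w − 4|·|3w^2 + 9w + 31|.
Require δ ≤ 1. Then |w − 4| < 1 gives |w| < 5, and by the triangle inequality |3w^2 + 9w + 31| ≤ 3·5^2 + 9·5 + 31 = 151.
Hence |(3w^3 - 3w^2 - 5w - 2) − 122| ≤ 151|w − 4| < ϵ provided |w − 4| < ϵ/151.
Take δ = min(1, ϵ/151). Then 0 < |w − 4| < δ gives both |w − 4| < 1 and |w − 4| < ϵ/151, so |(3w^3 - 3w^2 - 5w - 2) − 122| < ϵ.

δ = min(1, ϵ/151)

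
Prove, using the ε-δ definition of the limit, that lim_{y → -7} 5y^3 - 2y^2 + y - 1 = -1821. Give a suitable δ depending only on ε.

δ = min(2, ε/998)

Fix ε > 0. We want δ > 0 such that 0 < |y + 7| < δ implies |(5y^3 - 2y^2 + y - 1) + 1821| < ε.
(5y^3 - 2y^2 + y - 1) + 1821 = 5y^3 - 2y^2 + y + 1820 = (y + 7)(5y^2 - 37y + 260).
So |(5y^3 - 2y^2 + y - 1) + 1821| = |y + 7|·|5y^2 - 37y + 260|.
Require δ ≤ 2. Then |y + 7| < 2 gives |y| < 9, and by the triangle inequality |5y^2 - 37y + 260| ≤ 5·9^2 + 37·9 + 260 = 998.
Hence |(5y^3 - 2y^2 + y - 1) + 1821| ≤ 998|y + 7| < ε provided |y + 7| < ε/998.
Choosing δ = min(2, ε/998) ensures both conditions, hence |(5y^3 - 2y^2 + y - 1) + 1821| < ε.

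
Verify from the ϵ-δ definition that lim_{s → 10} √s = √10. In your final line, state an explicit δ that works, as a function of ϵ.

Suppose ϵ > 0. We want δ > 0 such that 0 < |s − 10| < δ implies |√s − √10| < ϵ.
Multiplying by the conjugate, |√s − √10| = |s − 10|/(√s + √10).
Restrict δ ≤ 10 so that |s − 10| < 10 forces s > 0, and then √s + √10 > √10.
Hence |√s − √10| < |s − 10|/√10, which is < ϵ once |s − 10| < √10·ϵ.
Take δ = min(10, √10·ϵ). If 0 < |s − 10| < δ then s > 0 and |√s − √10| < |s − 10|/√10 < ϵ.

δ = min(10, √10·ϵ)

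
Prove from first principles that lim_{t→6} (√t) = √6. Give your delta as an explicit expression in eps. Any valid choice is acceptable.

delta = min(6, √6·eps)

Let eps > 0. We want delta > 0 such that 0 < |t − 6| < delta implies |√t − √6| < eps.
Multiplying by the conjugate, |√t − √6| = |t − 6|/(√t + √6).
Restrict delta ≤ 6 so that |t − 6| < 6 forces t > 0, and then √t + √6 > √6.
Hence |√t − √6| < |t − 6|/√6, which is < eps once |t − 6| < √6·eps.
Take delta = min(6, √6·eps). If 0 < |t − 6| < delta then t > 0 and |√t − √6| < |t − 6|/√6 < eps.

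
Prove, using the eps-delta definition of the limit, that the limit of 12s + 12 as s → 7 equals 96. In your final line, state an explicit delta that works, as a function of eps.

Fix eps > 0. We need delta > 0 so that 0 < |s − 7| < delta implies |(12s + 12) − 96| < eps.
Since (12s + 12) − 96 = 12(s − 7), we have |(12s + 12) − 96| = 12|s − 7|.
Thus it suffices that |s − 7| < eps/12.
Take delta = eps/12. If 0 < |s − 7| < delta then |(12s + 12) − 96| = 12|s − 7| < 12·(eps/12) = eps.

delta = eps/12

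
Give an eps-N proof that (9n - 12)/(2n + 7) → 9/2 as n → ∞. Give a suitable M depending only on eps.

Let eps > 0 be given. For n ≥ 1, |(9n - 12)/(2n + 7) − (9/2)| = |-87|/(2(2n + 7)) = 87/(2(2n + 7)).
Since 2n + 7 ≥ 2n for n ≥ 1, this is ≤ 87/(2·2n) = (87/4)/n.
So |(9n - 12)/(2n + 7) − (9/2)| < eps whenever n > (87/4)/eps.
Take M = (87/4)/eps. If n > M then |(9n - 12)/(2n + 7) − (9/2)| ≤ (87/4)/n < eps.

M = (87/4)/eps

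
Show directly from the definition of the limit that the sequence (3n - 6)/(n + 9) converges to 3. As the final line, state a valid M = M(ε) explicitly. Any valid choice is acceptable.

M = 33/ε

Suppose ε > 0. For n ≥ 1, |(3n - 6)/(n + 9) − 3| = |-33|/((n + 9)) = 33/((n + 9)).
Since n + 9 ≥ n for n ≥ 1, this is ≤ 33/(n) = 33/n.
So |(3n - 6)/(n + 9) − 3| < ε whenever n > 33/ε.
Take M = 33/ε. If n > M then |(3n - 6)/(n + 9) − 3| ≤ 33/n < ε.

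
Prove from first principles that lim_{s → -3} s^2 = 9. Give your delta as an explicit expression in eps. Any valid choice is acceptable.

Let eps > 0 be given. We seek delta > 0 with 0 < |s + 3| < delta ⇒ |s^2 − 9| < eps.
Factor: s^2 − 9 = (s + 3)(s - 3), so |s^2 − 9| = |s + 3|·|s - 3|.
Impose delta ≤ 1 so that |s| < 4; then |s - 3| ≤ 7.
Hence |s^2 − 9| ≤ 7|s + 3|, which is < eps once |s + 3| < eps/7.
Take delta = min(1, eps/7). If 0 < |s + 3| < delta then both bounds hold and |s^2 − 9| ≤ 7|s + 3| < 7·(eps/7) = eps.

delta = min(1, eps/7)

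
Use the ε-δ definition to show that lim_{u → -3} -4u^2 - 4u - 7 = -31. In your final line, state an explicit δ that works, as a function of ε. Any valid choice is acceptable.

δ = min(1, ε/24)

Let ε > 0. We want δ > 0 such that 0 < |u + 3| < δ implies |(-4u^2 - 4u - 7) + 31| < ε.
(-4u^2 - 4u - 7) + 31 = -4u^2 - 4u + 24 = (u + 3)(-4u + 8).
So |(-4u^2 - 4u - 7) + 31| = |u + 3|·|-4u + 8|.
Assume first that |u + 3| < 1, so |u| < 4. Then |-4u + 8| ≤ 4·4 + 8 = 24.
Hence |(-4u^2 - 4u - 7) + 31| ≤ 24|u + 3| < ε provided |u + 3| < ε/24.
Choosing δ = min(1, ε/24) ensures both conditions, hence |(-4u^2 - 4u - 7) + 31| < ε.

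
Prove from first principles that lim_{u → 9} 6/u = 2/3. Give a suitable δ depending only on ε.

Let ε > 0 be given. We seek δ > 0 such that 0 < |u − 9| < δ implies |6/u − (2/3)| < ε.
|6/u − (2/3)| = 6·|9 − u|/(9·|u|) = 6|u − 9|/(9|u|).
Require δ ≤ 9/2 so that |u| > 9 − 9/2 = 9/2, hence 9|u| > 81/2.
Then |6/u − (2/3)| < 6|u − 9|/(81/2), which is < ε when |u − 9| < (27/4)ε.
Take δ = min(9/2, (27/4)ε). Then 0 < |u − 9| < δ gives both |u − 9| < 9/2 and |u − 9| < (27/4)ε, so |6/u − (2/3)| < ε.

δ = min(9/2, (27/4)ε)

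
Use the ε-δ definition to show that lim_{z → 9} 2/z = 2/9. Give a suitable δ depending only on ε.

δ = min(9/2, (81/4)ε)

Fix ε > 0. We seek δ > 0 such that 0 < |z − 9| < δ implies |2/z − (2/9)| < ε.
|2/z − (2/9)| = 2·|9 − z|/(9·|z|) = 2|z − 9|/(9|z|).
Require δ ≤ 9/2 so that |z| > 9 − 9/2 = 9/2, hence 9|z| > 81/2.
Then |2/z − (2/9)| < 2|z − 9|/(81/2), which is < ε when |z − 9| < (81/4)ε.
Take δ = min(9/2, (81/4)ε). Then 0 < |z − 9| < δ gives both |z − 9| < 9/2 and |z − 9| < (81/4)ε, so |2/z − (2/9)| < ε.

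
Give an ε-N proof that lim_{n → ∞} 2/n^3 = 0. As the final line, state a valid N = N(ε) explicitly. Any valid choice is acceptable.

N = (2/ε)^{1/3}

Let ε > 0 be given. For n ≥ 1, |2/n^3 − 0| = 2/n^3.
2/n^3 < ε ⇔ n^3 > 2/ε ⇔ n > (2/ε)^{1/3}.
Take N = (2/ε)^{1/3}. Then n > N implies 2/n^3 < ε.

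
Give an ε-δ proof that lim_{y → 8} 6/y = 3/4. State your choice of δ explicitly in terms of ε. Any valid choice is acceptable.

δ = min(4, (16/3)ε)

Let ε > 0 be given. We seek δ > 0 such that 0 < |y − 8| < δ implies |6/y − (3/4)| < ε.
|6/y − (3/4)| = 6·|8 − y|/(8·|y|) = 6|y − 8|/(8|y|).
Restrict δ ≤ 4. Then |y − 8| < 4 gives |y| > 4, so 8|y| > 32.
Then |6/y − (3/4)| < 6|y − 8|/32, which is < ε when |y − 8| < (16/3)ε.
Take δ = min(4, (16/3)ε). Then 0 < |y − 8| < δ gives both |y − 8| < 4 and |y − 8| < (16/3)ε, so |6/y − (3/4)| < ε.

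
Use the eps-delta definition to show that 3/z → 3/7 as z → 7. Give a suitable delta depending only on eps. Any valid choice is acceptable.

delta = min(7/2, (49/6)eps)

Let eps > 0. We seek delta > 0 such that 0 < |z − 7| < delta implies |3/z − (3/7)| < eps.
|3/z − (3/7)| = 3·|7 − z|/(7·|z|) = 3|z − 7|/(7|z|).
Require delta ≤ 7/2 so that |z| > 7 − 7/2 = 7/2, hence 7|z| > 49/2.
Then |3/z − (3/7)| < 3|z − 7|/(49/2), which is < eps when |z − 7| < (49/6)eps.
Take delta = min(7/2, (49/6)eps). Then 0 < |z − 7| < delta gives both |z − 7| < 7/2 and |z − 7| < (49/6)eps, so |3/z − (3/7)| < eps.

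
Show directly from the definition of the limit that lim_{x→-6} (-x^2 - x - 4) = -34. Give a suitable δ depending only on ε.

δ = min(1, ε/12)

Fix ε > 0. We want δ > 0 such that 0 < |x + 6| < δ implies |(-x^2 - x - 4) + 34| < ε.
(-x^2 - x - 4) + 34 = -x^2 - x + 30 = (x + 6)(-x + 5).
So |(-x^2 - x - 4) + 34| = |x + 6|·|-x + 5|.
Assume first that |x + 6| < 1, so |x| < 7. Then |-x + 5| ≤ 7 + 5 = 12.
Hence |(-x^2 - x - 4) + 34| ≤ 12|x + 6| < ε provided |x + 6| < ε/12.
Take δ = min(1, ε/12). Then 0 < |x + 6| < δ gives both |x + 6| < 1 and |x + 6| < ε/12, so |(-x^2 - x - 4) + 34| < ε.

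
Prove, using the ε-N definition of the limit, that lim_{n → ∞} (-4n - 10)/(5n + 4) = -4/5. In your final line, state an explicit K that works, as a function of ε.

Let ε > 0. For n ≥ 1, |(-4n - 10)/(5n + 4) + 4/5| = |-34|/(5(5n + 4)) = 34/(5(5n + 4)).
Since 5n + 4 ≥ 5n for n ≥ 1, this is ≤ 34/(5·5n) = (34/25)/n.
So |(-4n - 10)/(5n + 4) + 4/5| < ε whenever n > (34/25)/ε.
Take K = (34/25)/ε. If n > K then |(-4n - 10)/(5n + 4) + 4/5| ≤ (34/25)/n < ε.

K = (34/25)/ε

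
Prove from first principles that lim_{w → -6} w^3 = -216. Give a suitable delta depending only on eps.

delta = min(1, eps/127)

Suppose eps > 0. We seek delta > 0 with 0 < |w + 6| < delta ⇒ |w^3 + 216| < eps.
Factor: w^3 + 216 = (w + 6)(w^2 - 6w + 36), so |w^3 + 216| = |w + 6|·|w^2 - 6w + 36|.
Impose delta ≤ 1 so that |w| < 7; then |w^2 - 6w + 36| ≤ 127.
Hence |w^3 + 216| ≤ 127|w + 6|, which is < eps once |w + 6| < eps/127.
Take delta = min(1, eps/127). If 0 < |w + 6| < delta then both bounds hold and |w^3 + 216| ≤ 127|w + 6| < 127·(eps/127) = eps.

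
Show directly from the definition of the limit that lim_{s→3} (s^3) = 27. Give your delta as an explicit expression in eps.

Fix eps > 0. We seek delta > 0 with 0 < |s − 3| < delta ⇒ |s^3 − 27| < eps.
Factor: s^3 − 27 = (s − 3)(s^2 + 3s + 9), so |s^3 − 27| = |s − 3|·|s^2 + 3s + 9|.
Restrict delta ≤ 1. Then |s − 3| < 1 gives |s| < 4, so by the triangle inequality |s^2 + 3s + 9| ≤ 4^2 + 3·4 + 9 = 37.
Hence |s^3 − 27| ≤ 37|s − 3|, which is < eps once |s − 3| < eps/37.
Take delta = min(1, eps/37). If 0 < |s − 3| < delta then both bounds hold and |s^3 − 27| ≤ 37|s − 3| < 37·(eps/37) = eps.

delta = min(1, eps/37)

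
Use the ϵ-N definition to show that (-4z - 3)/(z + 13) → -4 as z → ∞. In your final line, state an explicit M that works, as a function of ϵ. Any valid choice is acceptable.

M = 49/ϵ

Suppose ϵ > 0. We seek M > 0 such that z > M implies |(-4z - 3)/(z + 13) + 4| < ϵ.
(-4z - 3)/(z + 13) + 4 = ((-4z - 3) − (-4)(z + 13)) / ((z + 13)) = 49/((z + 13)).
For z > 0 we have z + 13 > z, so |(-4z - 3)/(z + 13) + 4| = 49/((z + 13)) < 49/(z) = 49/z.
Thus |(-4z - 3)/(z + 13) + 4| < ϵ whenever z > 49/ϵ.
Take M = 49/ϵ. If z > M then |(-4z - 3)/(z + 13) + 4| < 49/z < ϵ.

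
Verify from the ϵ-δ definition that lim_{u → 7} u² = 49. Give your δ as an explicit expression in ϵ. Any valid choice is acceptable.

Let ϵ > 0 be given. We seek δ > 0 with 0 < |u − 7| < δ ⇒ |u² − 49| < ϵ.
Factor: u² − 49 = (u − 7)(u + 7), so |u² − 49| = |u − 7|·|u + 7|.
Impose δ ≤ 1 so that |u| < 8; then |u + 7| ≤ 15.
Hence |u² − 49| ≤ 15|u − 7|, which is < ϵ once |u − 7| < ϵ/15.
Take δ = min(1, ϵ/15). If 0 < |u − 7| < δ then both bounds hold and |u² − 49| ≤ 15|u − 7| < 15·(ϵ/15) = ϵ.

δ = min(1, ϵ/15)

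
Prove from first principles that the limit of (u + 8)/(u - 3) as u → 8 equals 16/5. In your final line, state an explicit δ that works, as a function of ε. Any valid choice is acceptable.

Let ε > 0 be given. We want δ > 0 with 0 < |u − 8| < δ ⇒ |(u + 8)/(u - 3) − (16/5)| < ε.
Combining over a common denominator, (u + 8)/(u - 3) − (16/5) = [(u + 8)·5 − 16·(u - 3)] / [5·(u - 3)] = -11(u − 8) / (5(u - 3)).
So |(u + 8)/(u - 3) − (16/5)| = 11|u − 8| / (5·|u − 3|).
Require δ ≤ 5/2, so |u − 3| ≥ |5| − |u − 8| > 5 − 5/2 = 5/2.
Hence |(u + 8)/(u - 3) − (16/5)| < 11|u − 8|/(5·(5/2)) = (22/25)|u − 8|, which is < ε once |u − 8| < (25/22)ε.
Take δ = min(5/2, (25/22)ε). Then 0 < |u − 8| < δ forces both bounds, so |(u + 8)/(u - 3) − (16/5)| < ε.

δ = min(5/2, (25/22)ε)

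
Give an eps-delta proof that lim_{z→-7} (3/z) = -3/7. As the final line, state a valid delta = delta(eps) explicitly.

delta = min(7/2, (49/6)eps)

Suppose eps > 0. We seek delta > 0 such that 0 < |z + 7| < delta implies |3/z + 3/7| < eps.
|3/z + 3/7| = 3·|-7 − z|/(7·|z|) = 3|z + 7|/(7|z|).
Require delta ≤ 7/2 so that |z| > 7 − 7/2 = 7/2, hence 7|z| > 49/2.
Then |3/z + 3/7| < 3|z + 7|/(49/2), which is < eps when |z + 7| < (49/6)eps.
Take delta = min(7/2, (49/6)eps). Then 0 < |z + 7| < delta gives both |z + 7| < 7/2 and |z + 7| < (49/6)eps, so |3/z + 3/7| < eps.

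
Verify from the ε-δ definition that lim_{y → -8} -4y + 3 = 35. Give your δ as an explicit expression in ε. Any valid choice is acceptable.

δ = ε/4

Let ε > 0. We need δ > 0 so that 0 < |y + 8| < δ implies |(-4y + 3) − 35| < ε.
Since (-4y + 3) − 35 = -4(y + 8), we have |(-4y + 3) − 35| = 4|y + 8|.
So 4|y + 8| < ε exactly when |y + 8| < ε/4.
Take δ = ε/4. If 0 < |y + 8| < δ then |(-4y + 3) − 35| = 4|y + 8| < 4·(ε/4) = ε.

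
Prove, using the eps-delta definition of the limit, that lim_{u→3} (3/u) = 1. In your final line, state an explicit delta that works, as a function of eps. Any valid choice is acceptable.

delta = min(3/2, (3/2)eps)

Fix eps > 0. We seek delta > 0 such that 0 < |u − 3| < delta implies |3/u − 1| < eps.
|3/u − 1| = 3·|3 − u|/(3·|u|) = 3|u − 3|/(3|u|).
Require delta ≤ 3/2 so that |u| > 3 − 3/2 = 3/2, hence 3|u| > 9/2.
Then |3/u − 1| < 3|u − 3|/(9/2), which is < eps when |u − 3| < (3/2)eps.
Take delta = min(3/2, (3/2)eps). Then 0 < |u − 3| < delta gives both |u − 3| < 3/2 and |u − 3| < (3/2)eps, so |3/u − 1| < eps.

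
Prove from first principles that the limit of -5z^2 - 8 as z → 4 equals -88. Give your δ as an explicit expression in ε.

Let ε > 0. We want δ > 0 such that 0 < |z − 4| < δ implies |(-5z^2 - 8) + 88| < ε.
(-5z^2 - 8) + 88 = -5z^2 + 80 = (z − 4)(-5z - 20).
So |(-5z^2 - 8) + 88| = |z − 4|·|-5z - 20|.
Assume first that |z − 4| < 1, so |z| < 5. Then |-5z - 20| ≤ 5·5 + 20 = 45.
Hence |(-5z^2 - 8) + 88| ≤ 45|z − 4| < ε provided |z − 4| < ε/45.
Choosing δ = min(1, ε/45) ensures both conditions, hence |(-5z^2 - 8) + 88| < ε.

δ = min(1, ε/45)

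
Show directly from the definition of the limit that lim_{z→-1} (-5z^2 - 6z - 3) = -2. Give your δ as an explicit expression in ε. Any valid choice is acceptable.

δ = min(1, ε/11)

Suppose ε > 0. We want δ > 0 such that 0 < |z + 1| < δ implies |(-5z^2 - 6z - 3) + 2| < ε.
(-5z^2 - 6z - 3) + 2 = -5z^2 - 6z - 1 = (z + 1)(-5z - 1).
So |(-5z^2 - 6z - 3) + 2| = |z + 1|·|-5z - 1|.
Assume first that |z + 1| < 1, so |z| < 2. Then |-5z - 1| ≤ 5·2 + 1 = 11.
Hence |(-5z^2 - 6z - 3) + 2| ≤ 11|z + 1| < ε provided |z + 1| < ε/11.
Choosing δ = min(1, ε/11) ensures both conditions, hence |(-5z^2 - 6z - 3) + 2| < ε.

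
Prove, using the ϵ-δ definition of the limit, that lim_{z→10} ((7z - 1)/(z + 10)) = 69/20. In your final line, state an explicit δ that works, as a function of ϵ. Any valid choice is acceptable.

δ = min(10, (200/71)ϵ)

Suppose ϵ > 0. We want δ > 0 with 0 < |z − 10| < δ ⇒ |(7z - 1)/(z + 10) − (69/20)| < ϵ.
Combining over a common denominator, (7z - 1)/(z + 10) − (69/20) = [(7z - 1)·20 − 69·(z + 10)] / [20·(z + 10)] = 71(z − 10) / (20(z + 10)).
So |(7z - 1)/(z + 10) − (69/20)| = 71|z − 10| / (20·|z + 10|).
Restrict δ ≤ 10. Then |z − 10| < 10 gives |z + 10| = |(z − 10) + 20| ≥ 20 − 10 = 10.
Hence |(7z - 1)/(z + 10) − (69/20)| < 71|z − 10|/(20·10) = (71/200)|z − 10|, which is < ϵ once |z − 10| < (200/71)ϵ.
Take δ = min(10, (200/71)ϵ). Then 0 < |z − 10| < δ forces both bounds, so |(7z - 1)/(z + 10) − (69/20)| < ϵ.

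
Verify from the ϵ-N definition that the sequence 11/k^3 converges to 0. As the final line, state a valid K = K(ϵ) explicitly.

Let ϵ > 0. For k ≥ 1, |11/k^3 − 0| = 11/k^3.
11/k^3 < ϵ ⇔ k^3 > 11/ϵ ⇔ k > (11/ϵ)^{1/3}.
Take K = (11/ϵ)^{1/3}. Then k > K implies 11/k^3 < ϵ.

K = (11/ϵ)^{1/3}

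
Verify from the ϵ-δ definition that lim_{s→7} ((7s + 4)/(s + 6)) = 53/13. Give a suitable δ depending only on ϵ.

Let ϵ > 0 be given. We want δ > 0 with 0 < |s − 7| < δ ⇒ |(7s + 4)/(s + 6) − (53/13)| < ϵ.
Combining over a common denominator, (7s + 4)/(s + 6) − (53/13) = [(7s + 4)·13 − 53·(s + 6)] / [13·(s + 6)] = 38(s − 7) / (13(s + 6)).
So |(7s + 4)/(s + 6) − (53/13)| = 38|s − 7| / (13·|s + 6|).
Require δ ≤ 13/2, so |s + 6| ≥ |13| − |s − 7| > 13 − 13/2 = 13/2.
Hence |(7s + 4)/(s + 6) − (53/13)| < 38|s − 7|/(13·(13/2)) = (76/169)|s − 7|, which is < ϵ once |s − 7| < (169/76)ϵ.
Take δ = min(13/2, (169/76)ϵ). Then 0 < |s − 7| < δ forces both bounds, so |(7s + 4)/(s + 6) − (53/13)| < ϵ.

δ = min(13/2, (169/76)ϵ)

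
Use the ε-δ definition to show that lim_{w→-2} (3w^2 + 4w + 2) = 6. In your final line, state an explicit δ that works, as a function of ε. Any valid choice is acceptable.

Fix ε > 0. We want δ > 0 such that 0 < |w + 2| < δ implies |(3w^2 + 4w + 2) − 6| < ε.
(3w^2 + 4w + 2) − 6 = 3w^2 + 4w - 4 = (w + 2)(3w - 2).
So |(3w^2 + 4w + 2) − 6| = |w + 2|·|3w - 2|.
Assume first that |w + 2| < 1, so |w| < 3. Then |3w - 2| ≤ 3·3 + 2 = 11.
Hence |(3w^2 + 4w + 2) − 6| ≤ 11|w + 2| < ε provided |w + 2| < ε/11.
Choosing δ = min(1, ε/11) ensures both conditions, hence |(3w^2 + 4w + 2) − 6| < ε.

δ = min(1, ε/11)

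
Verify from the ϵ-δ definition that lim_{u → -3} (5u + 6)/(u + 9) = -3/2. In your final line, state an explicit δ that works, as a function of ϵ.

Let ϵ > 0 be given. We want δ > 0 with 0 < |u + 3| < δ ⇒ |(5u + 6)/(u + 9) + 3/2| < ϵ.
Combining over a common denominator, (5u + 6)/(u + 9) + 3/2 = [(5u + 6)·6 − (-9)·(u + 9)] / [6·(u + 9)] = 39(u + 3) / (6(u + 9)).
So |(5u + 6)/(u + 9) + 3/2| = 39|u + 3| / (6·|u + 9|).
Require δ ≤ 3, so |u + 9| ≥ |6| − |u + 3| > 6 − 3 = 3.
Hence |(5u + 6)/(u + 9) + 3/2| < 39|u + 3|/(6·3) = (13/6)|u + 3|, which is < ϵ once |u + 3| < (6/13)ϵ.
Take δ = min(3, (6/13)ϵ). Then 0 < |u + 3| < δ forces both bounds, so |(5u + 6)/(u + 9) + 3/2| < ϵ.

δ = min(3, (6/13)ϵ)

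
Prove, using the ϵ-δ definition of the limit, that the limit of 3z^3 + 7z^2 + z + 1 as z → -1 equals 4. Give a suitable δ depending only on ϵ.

δ = min(1, ϵ/23)

Let ϵ > 0. We want δ > 0 such that 0 < |z + 1| < δ implies |(3z^3 + 7z^2 + z + 1) − 4| < ϵ.
(3z^3 + 7z^2 + z + 1) − 4 = 3z^3 + 7z^2 + z - 3 = (z + 1)(3z^2 + 4z - 3).
So |(3z^3 + 7z^2 + z + 1) − 4| = |z + 1|·|3z^2 + 4z - 3|.
Require δ ≤ 1. Then |z + 1| < 1 gives |z| < 2, and by the triangle inequality |3z^2 + 4z - 3| ≤ 3·2^2 + 4·2 + 3 = 23.
Hence |(3z^3 + 7z^2 + z + 1) − 4| ≤ 23|z + 1| < ϵ provided |z + 1| < ϵ/23.
Take δ = min(1, ϵ/23). Then 0 < |z + 1| < δ gives both |z + 1| < 1 and |z + 1| < ϵ/23, so |(3z^3 + 7z^2 + z + 1) − 4| < ϵ.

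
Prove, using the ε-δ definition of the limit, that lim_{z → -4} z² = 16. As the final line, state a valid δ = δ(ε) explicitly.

δ = min(1, ε/9)

Fix ε > 0. We seek δ > 0 with 0 < |z + 4| < δ ⇒ |z² − 16| < ε.
Factor: z² − 16 = (z + 4)(z - 4), so |z² − 16| = |z + 4|·|z - 4|.
Restrict δ ≤ 1. Then |z + 4| < 1 gives |z| < 5, so by the triangle inequality |z - 4| ≤ 5 + 4 = 9.
Hence |z² − 16| ≤ 9|z + 4|, which is < ε once |z + 4| < ε/9.
Take δ = min(1, ε/9). If 0 < |z + 4| < δ then both bounds hold and |z² − 16| ≤ 9|z + 4| < 9·(ε/9) = ε.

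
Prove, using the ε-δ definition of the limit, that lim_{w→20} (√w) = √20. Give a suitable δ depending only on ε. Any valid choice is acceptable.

Let ε > 0 be given. We want δ > 0 such that 0 < |w − 20| < δ implies |√w − √20| < ε.
Rationalise: √w − √20 = (w − 20)/(√w + √20), so |√w − √20| = |w − 20|/(√w + √20).
Restrict δ ≤ 20 so that |w − 20| < 20 forces w > 0, and then √w + √20 > √20.
Hence |√w − √20| < |w − 20|/√20, which is < ε once |w − 20| < √20·ε.
Take δ = min(20, √20·ε). If 0 < |w − 20| < δ then w > 0 and |√w − √20| < |w − 20|/√20 < ε.

δ = min(20, √20·ε)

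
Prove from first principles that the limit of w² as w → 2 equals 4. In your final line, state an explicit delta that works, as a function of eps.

Let eps > 0 be given. We seek delta > 0 with 0 < |w − 2| < delta ⇒ |w² − 4| < eps.
Factor: w² − 4 = (w − 2)(w + 2), so |w² − 4| = |w − 2|·|w + 2|.
Impose delta ≤ 1 so that |w| < 3; then |w + 2| ≤ 5.
Hence |w² − 4| ≤ 5|w − 2|, which is < eps once |w − 2| < eps/5.
Take delta = min(1, eps/5). If 0 < |w − 2| < delta then both bounds hold and |w² − 4| ≤ 5|w − 2| < 5·(eps/5) = eps.

delta = min(1, eps/5)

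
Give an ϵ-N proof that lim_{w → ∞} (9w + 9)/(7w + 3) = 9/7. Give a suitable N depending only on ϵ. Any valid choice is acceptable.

N = (36/49)/ϵ

Suppose ϵ > 0. We seek N > 0 such that w > N implies |(9w + 9)/(7w + 3) − (9/7)| < ϵ.
(9w + 9)/(7w + 3) − (9/7) = (7(9w + 9) − 9(7w + 3)) / (7(7w + 3)) = 36/(7(7w + 3)).
For w > 0 we have 7w + 3 > 7w, so |(9w + 9)/(7w + 3) − (9/7)| = 36/(7(7w + 3)) < 36/(7·7w) = (36/49)/w.
Thus |(9w + 9)/(7w + 3) − (9/7)| < ϵ whenever w > (36/49)/ϵ.
Take N = (36/49)/ϵ. If w > N then |(9w + 9)/(7w + 3) − (9/7)| < (36/49)/w < ϵ.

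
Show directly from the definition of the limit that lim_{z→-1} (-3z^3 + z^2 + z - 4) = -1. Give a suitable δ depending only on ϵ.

Fix ϵ > 0. We want δ > 0 such that 0 < |z + 1| < δ implies |(-3z^3 + z^2 + z - 4) + 1| < ϵ.
(-3z^3 + z^2 + z - 4) + 1 = -3z^3 + z^2 + z - 3 = (z + 1)(-3z^2 + 4z - 3).
So |(-3z^3 + z^2 + z - 4) + 1| = |z + 1|·|-3z^2 + 4z - 3|.
Assume first that |z + 1| < 1, so |z| < 2. Then |-3z^2 + 4z - 3| ≤ 3·2^2 + 4·2 + 3 = 23.
Hence |(-3z^3 + z^2 + z - 4) + 1| ≤ 23|z + 1| < ϵ provided |z + 1| < ϵ/23.
Take δ = min(1, ϵ/23). Then 0 < |z + 1| < δ gives both |z + 1| < 1 and |z + 1| < ϵ/23, so |(-3z^3 + z^2 + z - 4) + 1| < ϵ.

δ = min(1, ϵ/23)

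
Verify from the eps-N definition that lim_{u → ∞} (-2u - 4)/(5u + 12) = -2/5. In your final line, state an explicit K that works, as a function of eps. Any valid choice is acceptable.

K = (4/25)/eps

Fix eps > 0. We seek K > 0 such that u > K implies |(-2u - 4)/(5u + 12) + 2/5| < eps.
(-2u - 4)/(5u + 12) + 2/5 = (5(-2u - 4) − (-2)(5u + 12)) / (5(5u + 12)) = 4/(5(5u + 12)).
For u > 0 we have 5u + 12 > 5u, so |(-2u - 4)/(5u + 12) + 2/5| = 4/(5(5u + 12)) < 4/(5·5u) = (4/25)/u.
Thus |(-2u - 4)/(5u + 12) + 2/5| < eps whenever u > (4/25)/eps.
Take K = (4/25)/eps. If u > K then |(-2u - 4)/(5u + 12) + 2/5| < (4/25)/u < eps.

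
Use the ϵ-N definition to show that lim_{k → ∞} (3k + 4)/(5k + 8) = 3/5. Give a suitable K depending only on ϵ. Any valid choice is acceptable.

K = (4/25)/ϵ

Suppose ϵ > 0. For k ≥ 1, |(3k + 4)/(5k + 8) − (3/5)| = |-4|/(5(5k + 8)) = 4/(5(5k + 8)).
Since 5k + 8 ≥ 5k for k ≥ 1, this is ≤ 4/(5·5k) = (4/25)/k.
So |(3k + 4)/(5k + 8) − (3/5)| < ϵ whenever k > (4/25)/ϵ.
Take K = (4/25)/ϵ. If k > K then |(3k + 4)/(5k + 8) − (3/5)| ≤ (4/25)/k < ϵ.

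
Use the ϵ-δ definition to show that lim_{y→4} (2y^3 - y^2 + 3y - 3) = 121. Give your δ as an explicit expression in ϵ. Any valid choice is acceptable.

δ = min(2, ϵ/145)

Suppose ϵ > 0. We want δ > 0 such that 0 < |y − 4| < δ implies |(2y^3 - y^2 + 3y - 3) − 121| < ϵ.
(2y^3 - y^2 + 3y - 3) − 121 = 2y^3 - y^2 + 3y - 124 = (y − 4)(2y^2 + 7y + 31).
So |(2y^3 - y^2 + 3y - 3) − 121| = |y − 4|·|2y^2 + 7y + 31|.
Assume first that |y − 4| < 2, so |y| < 6. Then |2y^2 + 7y + 31| ≤ 2·6^2 + 7·6 + 31 = 145.
Hence |(2y^3 - y^2 + 3y - 3) − 121| ≤ 145|y − 4| < ϵ provided |y − 4| < ϵ/145.
Choosing δ = min(2, ϵ/145) ensures both conditions, hence |(2y^3 - y^2 + 3y - 3) − 121| < ϵ.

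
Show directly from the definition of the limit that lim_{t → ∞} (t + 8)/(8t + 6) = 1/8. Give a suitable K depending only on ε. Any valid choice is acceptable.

Suppose ε > 0. We seek K > 0 such that t > K implies |(t + 8)/(8t + 6) − (1/8)| < ε.
(t + 8)/(8t + 6) − (1/8) = (8(t + 8) − (8t + 6)) / (8(8t + 6)) = 58/(8(8t + 6)).
For t > 0 we have 8t + 6 > 8t, so |(t + 8)/(8t + 6) − (1/8)| = 58/(8(8t + 6)) < 58/(8·8t) = (29/32)/t.
Thus |(t + 8)/(8t + 6) − (1/8)| < ε whenever t > (29/32)/ε.
Take K = (29/32)/ε. If t > K then |(t + 8)/(8t + 6) − (1/8)| < (29/32)/t < ε.

K = (29/32)/ε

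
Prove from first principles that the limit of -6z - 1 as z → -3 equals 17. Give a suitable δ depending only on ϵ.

δ = ϵ/6

Let ϵ > 0 be given. We need δ > 0 so that 0 < |z + 3| < δ implies |(-6z - 1) − 17| < ϵ.
|(-6z - 1) − 17| = |-6z - 18| = 6|z + 3|.
Thus it suffices that |z + 3| < ϵ/6.
Choosing δ = ϵ/6 gives |(-6z - 1) − 17| = 6|z + 3| < ϵ whenever |z + 3| < δ.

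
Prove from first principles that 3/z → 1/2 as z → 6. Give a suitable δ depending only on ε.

Suppose ε > 0. We seek δ > 0 such that 0 < |z − 6| < δ implies |3/z − (1/2)| < ε.
|3/z − (1/2)| = 3·|6 − z|/(6·|z|) = 3|z − 6|/(6|z|).
Restrict δ ≤ 3. Then |z − 6| < 3 gives |z| > 3, so 6|z| > 18.
Then |3/z − (1/2)| < 3|z − 6|/18, which is < ε when |z − 6| < 6ε.
Take δ = min(3, 6ε). Then 0 < |z − 6| < δ gives both |z − 6| < 3 and |z − 6| < 6ε, so |3/z − (1/2)| < ε.

δ = min(3, 6ε)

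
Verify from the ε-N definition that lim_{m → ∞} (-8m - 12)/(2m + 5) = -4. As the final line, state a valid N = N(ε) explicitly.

Let ε > 0 be given. For m ≥ 1, |(-8m - 12)/(2m + 5) + 4| = |16|/(2(2m + 5)) = 16/(2(2m + 5)).
Since 2m + 5 ≥ 2m for m ≥ 1, this is ≤ 16/(2·2m) = 4/m.
So |(-8m - 12)/(2m + 5) + 4| < ε whenever m > 4/ε.
Take N = 4/ε. If m > N then |(-8m - 12)/(2m + 5) + 4| ≤ 4/m < ε.

N = 4/ε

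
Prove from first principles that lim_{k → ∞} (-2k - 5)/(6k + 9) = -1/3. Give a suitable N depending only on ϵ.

Let ϵ > 0. For k ≥ 1, |(-2k - 5)/(6k + 9) + 1/3| = |-12|/(6(6k + 9)) = 12/(6(6k + 9)).
Since 6k + 9 ≥ 6k for k ≥ 1, this is ≤ 12/(6·6k) = (1/3)/k.
So |(-2k - 5)/(6k + 9) + 1/3| < ϵ whenever k > (1/3)/ϵ.
Take N = (1/3)/ϵ. If k > N then |(-2k - 5)/(6k + 9) + 1/3| ≤ (1/3)/k < ϵ.

N = (1/3)/ϵ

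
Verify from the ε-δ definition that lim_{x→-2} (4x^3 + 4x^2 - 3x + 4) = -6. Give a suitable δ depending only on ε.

Fix ε > 0. We want δ > 0 such that 0 < |x + 2| < δ implies |(4x^3 + 4x^2 - 3x + 4) + 6| < ε.
(4x^3 + 4x^2 - 3x + 4) + 6 = 4x^3 + 4x^2 - 3x + 10 = (x + 2)(4x^2 - 4x + 5).
So |(4x^3 + 4x^2 - 3x + 4) + 6| = |x + 2|·|4x^2 - 4x + 5|.
Assume first that |x + 2| < 1, so |x| < 3. Then |4x^2 - 4x + 5| ≤ 4·3^2 + 4·3 + 5 = 53.
Hence |(4x^3 + 4x^2 - 3x + 4) + 6| ≤ 53|x + 2| < ε provided |x + 2| < ε/53.
Choosing δ = min(1, ε/53) ensures both conditions, hence |(4x^3 + 4x^2 - 3x + 4) + 6| < ε.

δ = min(1, ε/53)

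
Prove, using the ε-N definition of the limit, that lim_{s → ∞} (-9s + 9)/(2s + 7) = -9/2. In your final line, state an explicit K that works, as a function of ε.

K = (81/4)/ε

Fix ε > 0. We seek K > 0 such that s > K implies |(-9s + 9)/(2s + 7) + 9/2| < ε.
(-9s + 9)/(2s + 7) + 9/2 = (2(-9s + 9) − (-9)(2s + 7)) / (2(2s + 7)) = 81/(2(2s + 7)).
For s > 0 we have 2s + 7 > 2s, so |(-9s + 9)/(2s + 7) + 9/2| = 81/(2(2s + 7)) < 81/(2·2s) = (81/4)/s.
Thus |(-9s + 9)/(2s + 7) + 9/2| < ε whenever s > (81/4)/ε.
Take K = (81/4)/ε. If s > K then |(-9s + 9)/(2s + 7) + 9/2| < (81/4)/s < ε.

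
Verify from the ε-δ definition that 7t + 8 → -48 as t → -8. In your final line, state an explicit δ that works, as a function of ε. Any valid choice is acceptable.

δ = ε/7

Let ε > 0 be given. We need δ > 0 so that 0 < |t + 8| < δ implies |(7t + 8) + 48| < ε.
Since (7t + 8) + 48 = 7(t + 8), we have |(7t + 8) + 48| = 7|t + 8|.
Thus it suffices that |t + 8| < ε/7.
Take δ = ε/7. If 0 < |t + 8| < δ then |(7t + 8) + 48| = 7|t + 8| < 7·(ε/7) = ε.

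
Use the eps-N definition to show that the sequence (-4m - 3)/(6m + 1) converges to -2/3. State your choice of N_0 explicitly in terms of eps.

N_0 = (7/18)/eps

Let eps > 0. For m ≥ 1, |(-4m - 3)/(6m + 1) + 2/3| = |-14|/(6(6m + 1)) = 14/(6(6m + 1)).
Since 6m + 1 ≥ 6m for m ≥ 1, this is ≤ 14/(6·6m) = (7/18)/m.
So |(-4m - 3)/(6m + 1) + 2/3| < eps whenever m > (7/18)/eps.
Take N_0 = (7/18)/eps. If m > N_0 then |(-4m - 3)/(6m + 1) + 2/3| ≤ (7/18)/m < eps.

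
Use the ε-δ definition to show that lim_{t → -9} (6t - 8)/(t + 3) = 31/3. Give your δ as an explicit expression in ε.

Fix ε > 0. We want δ > 0 with 0 < |t + 9| < δ ⇒ |(6t - 8)/(t + 3) − (31/3)| < ε.
Combining over a common denominator, (6t - 8)/(t + 3) − (31/3) = [(6t - 8)·(-6) − (-62)·(t + 3)] / [(-6)·(t + 3)] = 26(t + 9) / ((-6)(t + 3)).
So |(6t - 8)/(t + 3) − (31/3)| = 26|t + 9| / (6·|t + 3|).
Require δ ≤ 3, so |t + 3| ≥ |-6| − |t + 9| > 6 − 3 = 3.
Hence |(6t - 8)/(t + 3) − (31/3)| < 26|t + 9|/(6·3) = (13/9)|t + 9|, which is < ε once |t + 9| < (9/13)ε.
Take δ = min(3, (9/13)ε). Then 0 < |t + 9| < δ forces both bounds, so |(6t - 8)/(t + 3) − (31/3)| < ε.

δ = min(3, (9/13)ε)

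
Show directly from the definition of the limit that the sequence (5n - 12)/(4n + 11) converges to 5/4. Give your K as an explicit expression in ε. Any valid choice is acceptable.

Let ε > 0 be given. For n ≥ 1, |(5n - 12)/(4n + 11) − (5/4)| = |-103|/(4(4n + 11)) = 103/(4(4n + 11)).
Since 4n + 11 ≥ 4n for n ≥ 1, this is ≤ 103/(4·4n) = (103/16)/n.
So |(5n - 12)/(4n + 11) − (5/4)| < ε whenever n > (103/16)/ε.
Take K = (103/16)/ε. If n > K then |(5n - 12)/(4n + 11) − (5/4)| ≤ (103/16)/n < ε.

K = (103/16)/ε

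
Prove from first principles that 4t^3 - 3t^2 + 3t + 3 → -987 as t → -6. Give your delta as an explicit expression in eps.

delta = min(1, eps/550)

Let eps > 0. We want delta > 0 such that 0 < |t + 6| < delta implies |(4t^3 - 3t^2 + 3t + 3) + 987| < eps.
(4t^3 - 3t^2 + 3t + 3) + 987 = 4t^3 - 3t^2 + 3t + 990 = (t + 6)(4t^2 - 27t + 165).
So |(4t^3 - 3t^2 + 3t + 3) + 987| = |t + 6|·|4t^2 - 27t + 165|.
Require delta ≤ 1. Then |t + 6| < 1 gives |t| < 7, and by the triangle inequality |4t^2 - 27t + 165| ≤ 4·7^2 + 27·7 + 165 = 550.
Hence |(4t^3 - 3t^2 + 3t + 3) + 987| ≤ 550|t + 6| < eps provided |t + 6| < eps/550.
Choosing delta = min(1, eps/550) ensures both conditions, hence |(4t^3 - 3t^2 + 3t + 3) + 987| < eps.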